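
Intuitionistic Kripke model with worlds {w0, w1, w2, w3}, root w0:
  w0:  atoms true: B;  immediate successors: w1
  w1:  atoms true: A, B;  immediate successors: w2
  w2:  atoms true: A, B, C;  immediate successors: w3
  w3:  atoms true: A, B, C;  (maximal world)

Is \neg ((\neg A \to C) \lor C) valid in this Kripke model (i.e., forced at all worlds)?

No

Not every world: w0 \nVdash \neg ((\neg A \to C) \lor C).
w0 \nVdash \neg ((\neg A \to C) \lor C) since w0 is accessible from w0 and w0 \Vdash (\neg A \to C) \lor C.
w0 \Vdash (\neg A \to C) \lor C via the disjunct \neg A \to C.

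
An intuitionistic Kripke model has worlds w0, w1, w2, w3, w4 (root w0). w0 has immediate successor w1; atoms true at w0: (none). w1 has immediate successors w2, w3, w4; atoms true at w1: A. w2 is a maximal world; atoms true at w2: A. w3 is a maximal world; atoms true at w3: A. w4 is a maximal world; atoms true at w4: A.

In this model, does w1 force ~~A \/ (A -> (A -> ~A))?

w1 ||- ~~A \/ (A -> (A -> ~A)) via the disjunct ~~A.

Yes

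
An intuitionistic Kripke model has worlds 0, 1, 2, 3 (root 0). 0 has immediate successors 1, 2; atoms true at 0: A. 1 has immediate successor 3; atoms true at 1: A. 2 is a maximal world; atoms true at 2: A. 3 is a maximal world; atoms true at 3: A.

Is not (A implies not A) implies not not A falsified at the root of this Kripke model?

0 forces not (A implies not A) implies not not A: every world accessible from 0 that forces not (A implies not A) (namely 0, 1, 2, 3) also forces not not A.
So the root 0 forces not (A implies not A) implies not not A; the model is not a countermodel.

No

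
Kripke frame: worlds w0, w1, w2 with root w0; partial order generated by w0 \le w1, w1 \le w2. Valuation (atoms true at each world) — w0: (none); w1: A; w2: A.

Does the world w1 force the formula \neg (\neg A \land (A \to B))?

w1 \Vdash \neg (\neg A \land (A \to B)): no world accessible from w1 forces \neg A \land (A \to B).

Yes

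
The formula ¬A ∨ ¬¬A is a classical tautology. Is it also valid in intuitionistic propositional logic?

This is the weak law of excluded middle, which is not intuitionistically valid.
A Kripke countermodel: worlds s0, s1, s2; order generated by s0 ≤ s1, s0 ≤ s2; atoms true at each world — s0:{}; s1:{A}; s2:{}.
s0 ⊮ ¬A ∨ ¬¬A: neither disjunct is forced at s0.
s0 ⊮ ¬A since s1 is accessible from s0 and s1 ⊩ A.
So the root s0 does not force the formula.

No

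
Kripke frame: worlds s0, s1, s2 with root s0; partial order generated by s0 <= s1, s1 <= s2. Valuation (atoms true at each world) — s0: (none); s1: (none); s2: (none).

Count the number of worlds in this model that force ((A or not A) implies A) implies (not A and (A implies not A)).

s0: forces it.
s1: forces it.
s2: forces it.
Worlds forcing the formula: {s0, s1, s2}.

3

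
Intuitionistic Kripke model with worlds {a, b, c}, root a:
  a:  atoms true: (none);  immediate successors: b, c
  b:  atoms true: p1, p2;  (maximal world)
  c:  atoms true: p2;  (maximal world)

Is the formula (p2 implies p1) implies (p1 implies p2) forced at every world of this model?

Yes

a forces (p2 implies p1) implies (p1 implies p2): every world accessible from a that forces p2 implies p1 (namely b) also forces p1 implies p2.
Since the root a forces (p2 implies p1) implies (p1 implies p2) and forcing is persistent (monotone upward), every world forces it.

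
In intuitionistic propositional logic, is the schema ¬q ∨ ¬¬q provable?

No

This is the weak law of excluded middle, which is not intuitionistically valid.
A Kripke countermodel: worlds a, b, c; order generated by a ≤ b, a ≤ c; atoms true at each world — a:{}; b:{q}; c:{}.
a ⊮ ¬q ∨ ¬¬q: neither disjunct is forced at a.
a ⊮ ¬q since b is accessible from a and b ⊩ q.
So the root a does not force the formula.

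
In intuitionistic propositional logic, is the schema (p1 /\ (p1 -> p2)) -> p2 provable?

Yes

This is modus ponens in implicational form, which is intuitionistically derivable.
If a world forces p1 and p1 -> p2, then applying the implication at that world (which is accessible from itself) gives p2.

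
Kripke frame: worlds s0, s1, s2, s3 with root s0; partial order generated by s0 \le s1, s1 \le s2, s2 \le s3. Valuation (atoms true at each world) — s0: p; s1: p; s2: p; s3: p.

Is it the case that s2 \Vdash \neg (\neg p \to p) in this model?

s2 \nVdash \neg (\neg p \to p) since s2 is accessible from s2 and s2 \Vdash \neg p \to p.
s2 \Vdash \neg p \to p vacuously: no world accessible from s2 forces the antecedent \neg p.

No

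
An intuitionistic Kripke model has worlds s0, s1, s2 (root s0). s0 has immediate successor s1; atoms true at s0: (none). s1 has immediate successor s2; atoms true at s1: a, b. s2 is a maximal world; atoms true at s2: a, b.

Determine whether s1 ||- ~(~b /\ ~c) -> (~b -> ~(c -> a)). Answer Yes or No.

Yes

s1 ||- ~(~b /\ ~c) -> (~b -> ~(c -> a)): every world accessible from s1 that forces ~(~b /\ ~c) (namely s1, s2) also forces ~b -> ~(c -> a).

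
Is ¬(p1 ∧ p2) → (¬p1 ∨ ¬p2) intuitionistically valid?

This is the constructively invalid direction of De Morgan's law for conjunction, which is not intuitionistically valid.
A Kripke countermodel: worlds u, v, w; order generated by u ≤ v, u ≤ w; atoms true at each world — u:{}; v:{p1}; w:{p2}.
u ⊮ ¬(p1 ∧ p2) → (¬p1 ∨ ¬p2): already at u itself, u ⊩ ¬(p1 ∧ p2) but u ⊮ ¬p1 ∨ ¬p2.
u ⊮ ¬p1 ∨ ¬p2: neither disjunct is forced at u.
u ⊮ ¬p1 since v is accessible from u and v ⊩ p1.
So the root u does not force the formula.

No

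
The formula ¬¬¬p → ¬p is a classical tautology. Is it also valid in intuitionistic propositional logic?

This is triple-negation reduction, which is intuitionistically derivable.
Assume ¬¬¬p and suppose p. Then ¬¬p (double-negation introduction), contradicting ¬¬¬p. So ¬p.

Yes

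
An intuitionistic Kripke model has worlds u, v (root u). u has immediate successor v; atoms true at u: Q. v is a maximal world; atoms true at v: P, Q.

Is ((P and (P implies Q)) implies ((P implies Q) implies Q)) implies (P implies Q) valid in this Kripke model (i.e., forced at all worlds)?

u forces ((P and (P implies Q)) implies ((P implies Q) implies Q)) implies (P implies Q): every world accessible from u that forces (P and (P implies Q)) implies ((P implies Q) implies Q) (namely u, v) also forces P implies Q.
Since the root u forces ((P and (P implies Q)) implies ((P implies Q) implies Q)) implies (P implies Q) and forcing is persistent (monotone upward), every world forces it.

Yes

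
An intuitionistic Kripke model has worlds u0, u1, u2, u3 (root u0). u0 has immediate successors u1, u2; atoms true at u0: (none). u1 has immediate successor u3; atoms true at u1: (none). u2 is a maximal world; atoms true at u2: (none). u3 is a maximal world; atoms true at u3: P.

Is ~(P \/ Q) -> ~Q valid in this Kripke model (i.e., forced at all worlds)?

Yes

u0 ||- ~(P \/ Q) -> ~Q: every world accessible from u0 that forces ~(P \/ Q) (namely u2) also forces ~Q.
Since the root u0 forces ~(P \/ Q) -> ~Q and forcing is persistent (monotone upward), every world forces it.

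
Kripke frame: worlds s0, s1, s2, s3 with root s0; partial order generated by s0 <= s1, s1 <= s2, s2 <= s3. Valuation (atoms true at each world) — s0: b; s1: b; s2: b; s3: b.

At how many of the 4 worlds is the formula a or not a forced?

4

s0: forces it.
s1: forces it.
s2: forces it.
s3: forces it.
Worlds forcing the formula: {s0, s1, s2, s3}.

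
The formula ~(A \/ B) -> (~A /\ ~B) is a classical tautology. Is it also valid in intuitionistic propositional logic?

This is a constructively valid De Morgan direction (negated disjunction to conjunction of negations), which is intuitionistically derivable.
From ~(A \/ B): if A held then A \/ B would, contradiction — so ~A; similarly ~B.

Yes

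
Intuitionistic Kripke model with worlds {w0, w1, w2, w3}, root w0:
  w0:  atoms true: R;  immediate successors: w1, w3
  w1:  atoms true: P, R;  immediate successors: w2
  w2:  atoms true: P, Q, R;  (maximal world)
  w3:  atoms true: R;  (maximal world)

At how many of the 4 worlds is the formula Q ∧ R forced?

w0: does not force it — w0 ⊮ Q ∧ R since w0 fails Q.
w1: does not force it.
w2: forces it.
w3: does not force it.
Worlds forcing the formula: {w2}.

1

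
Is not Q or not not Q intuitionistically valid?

This is the weak law of excluded middle, which is not intuitionistically valid.
A Kripke countermodel: worlds u, v, w; order generated by u <= v, u <= w; atoms true at each world — u:{}; v:{Q}; w:{}.
u does not force not Q or not not Q: neither disjunct is forced at u.
u does not force not Q since v is accessible from u and v forces Q.
So the root u does not force the formula.

No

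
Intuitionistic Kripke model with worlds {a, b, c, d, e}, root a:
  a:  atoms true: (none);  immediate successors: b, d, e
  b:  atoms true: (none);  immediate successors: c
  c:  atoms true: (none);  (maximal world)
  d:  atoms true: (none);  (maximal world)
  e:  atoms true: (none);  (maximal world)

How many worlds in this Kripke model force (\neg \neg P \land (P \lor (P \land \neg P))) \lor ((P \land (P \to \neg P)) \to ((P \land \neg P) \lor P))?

a: forces it.
b: forces it.
c: forces it.
d: forces it.
e: forces it.
Worlds forcing the formula: {a, b, c, d, e}.

5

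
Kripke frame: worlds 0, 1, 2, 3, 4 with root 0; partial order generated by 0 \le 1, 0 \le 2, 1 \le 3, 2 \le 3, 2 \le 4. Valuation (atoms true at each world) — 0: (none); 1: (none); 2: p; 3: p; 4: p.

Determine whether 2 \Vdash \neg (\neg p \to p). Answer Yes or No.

No

2 \nVdash \neg (\neg p \to p) since 2 is accessible from 2 and 2 \Vdash \neg p \to p.
2 \Vdash \neg p \to p vacuously: no world accessible from 2 forces the antecedent \neg p.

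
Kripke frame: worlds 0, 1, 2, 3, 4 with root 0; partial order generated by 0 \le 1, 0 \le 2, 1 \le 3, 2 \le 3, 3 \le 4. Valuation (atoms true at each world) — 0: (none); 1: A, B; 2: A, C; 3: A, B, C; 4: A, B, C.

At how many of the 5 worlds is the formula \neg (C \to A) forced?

0

0: does not force it — 0 \nVdash \neg (C \to A) since 0 is accessible from 0 and 0 \Vdash C \to A.
1: does not force it — 1 \nVdash \neg (C \to A) since 1 is accessible from 1 and 1 \Vdash C \to A.
2: does not force it.
3: does not force it.
4: does not force it.
Worlds forcing the formula: { }.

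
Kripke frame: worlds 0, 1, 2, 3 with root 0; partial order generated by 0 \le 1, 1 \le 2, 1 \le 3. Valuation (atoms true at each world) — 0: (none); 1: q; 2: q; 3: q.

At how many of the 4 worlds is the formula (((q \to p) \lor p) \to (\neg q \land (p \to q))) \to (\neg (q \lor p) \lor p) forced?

0: does not force it — 0 \nVdash (((q \to p) \lor p) \to (\neg q \land (p \to q))) \to (\neg (q \lor p) \lor p): already at 0 itself, 0 \Vdash ((q \to p) \lor p) \to (\neg q \land (p \to q)) but 0 \nVdash \neg (q \lor p) \lor p.
1: does not force it — 1 \nVdash (((q \to p) \lor p) \to (\neg q \land (p \to q))) \to (\neg (q \lor p) \lor p): already at 1 itself, 1 \Vdash ((q \to p) \lor p) \to (\neg q \land (p \to q)) but 1 \nVdash \neg (q \lor p) \lor p.
2: does not force it.
3: does not force it.
Worlds forcing the formula: { }.

0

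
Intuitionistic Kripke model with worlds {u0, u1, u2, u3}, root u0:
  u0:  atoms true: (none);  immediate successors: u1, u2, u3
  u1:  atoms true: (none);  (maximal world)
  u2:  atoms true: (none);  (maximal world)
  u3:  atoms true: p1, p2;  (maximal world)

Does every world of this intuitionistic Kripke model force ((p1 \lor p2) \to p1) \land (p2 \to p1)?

Yes

u0 \Vdash ((p1 \lor p2) \to p1) \land (p2 \to p1) since u0 forces both conjuncts.
Since the root u0 forces ((p1 \lor p2) \to p1) \land (p2 \to p1) and forcing is persistent (monotone upward), every world forces it.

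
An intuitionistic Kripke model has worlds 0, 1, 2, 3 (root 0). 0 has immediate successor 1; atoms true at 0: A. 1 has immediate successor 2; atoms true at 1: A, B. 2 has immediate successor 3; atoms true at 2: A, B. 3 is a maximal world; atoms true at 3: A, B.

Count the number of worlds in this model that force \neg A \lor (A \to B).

3

0: does not force it — 0 \nVdash \neg A \lor (A \to B): neither disjunct is forced at 0.
1: forces it.
2: forces it.
3: forces it.
Worlds forcing the formula: {1, 2, 3}.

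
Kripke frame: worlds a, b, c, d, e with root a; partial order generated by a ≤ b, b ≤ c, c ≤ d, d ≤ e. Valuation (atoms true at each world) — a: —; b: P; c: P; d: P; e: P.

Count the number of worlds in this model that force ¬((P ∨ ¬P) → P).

0

a: does not force it — a ⊮ ¬((P ∨ ¬P) → P) since a is accessible from a and a ⊩ (P ∨ ¬P) → P.
b: does not force it — b ⊮ ¬((P ∨ ¬P) → P) since b is accessible from b and b ⊩ (P ∨ ¬P) → P.
c: does not force it — c ⊮ ¬((P ∨ ¬P) → P) since c is accessible from c and c ⊩ (P ∨ ¬P) → P.
d: does not force it.
e: does not force it.
Worlds forcing the formula: { }.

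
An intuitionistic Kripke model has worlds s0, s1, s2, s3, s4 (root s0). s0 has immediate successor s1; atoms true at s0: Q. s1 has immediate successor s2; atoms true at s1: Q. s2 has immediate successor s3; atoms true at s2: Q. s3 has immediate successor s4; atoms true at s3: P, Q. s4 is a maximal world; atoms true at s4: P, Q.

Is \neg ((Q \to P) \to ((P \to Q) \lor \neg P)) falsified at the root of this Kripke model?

Yes

s0 \nVdash \neg ((Q \to P) \to ((P \to Q) \lor \neg P)) since s0 is accessible from s0 and s0 \Vdash (Q \to P) \to ((P \to Q) \lor \neg P).
s0 \Vdash (Q \to P) \to ((P \to Q) \lor \neg P): every world accessible from s0 that forces Q \to P (namely s3, s4) also forces (P \to Q) \lor \neg P.
So the root s0 does not force \neg ((Q \to P) \to ((P \to Q) \lor \neg P)); the model is a countermodel.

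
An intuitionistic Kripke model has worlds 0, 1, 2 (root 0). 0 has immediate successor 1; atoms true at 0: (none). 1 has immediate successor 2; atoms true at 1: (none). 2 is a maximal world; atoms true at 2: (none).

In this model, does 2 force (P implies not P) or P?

2 forces (P implies not P) or P via the disjunct P implies not P.

Yes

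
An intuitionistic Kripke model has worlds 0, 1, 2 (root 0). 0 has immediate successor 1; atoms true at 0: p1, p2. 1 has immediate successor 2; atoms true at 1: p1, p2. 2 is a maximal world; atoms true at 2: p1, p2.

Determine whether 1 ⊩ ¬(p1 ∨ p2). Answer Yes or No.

No

1 ⊮ ¬(p1 ∨ p2) since 1 is accessible from 1 and 1 ⊩ p1 ∨ p2.
1 ⊩ p1 ∨ p2 via the disjunct p1.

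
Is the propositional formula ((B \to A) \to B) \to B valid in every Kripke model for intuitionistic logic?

No

This is Peirce's law, which is not intuitionistically valid.
A Kripke countermodel: worlds w0, w1; order generated by w0 \le w1; atoms true at each world — w0:{}; w1:{B}.
w0 \nVdash ((B \to A) \to B) \to B: already at w0 itself, w0 \Vdash (B \to A) \to B but w0 \nVdash B.
w0 lacks atom B, so w0 \nVdash B.
So the root w0 does not force the formula.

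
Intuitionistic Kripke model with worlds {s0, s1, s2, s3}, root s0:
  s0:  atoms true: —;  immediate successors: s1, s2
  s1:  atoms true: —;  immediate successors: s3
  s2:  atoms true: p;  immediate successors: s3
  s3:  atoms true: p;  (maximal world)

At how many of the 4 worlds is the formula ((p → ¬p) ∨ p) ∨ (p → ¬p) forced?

2

s0: does not force it — s0 ⊮ ((p → ¬p) ∨ p) ∨ (p → ¬p): neither disjunct is forced at s0.
s1: does not force it.
s2: forces it.
s3: forces it.
Worlds forcing the formula: {s2, s3}.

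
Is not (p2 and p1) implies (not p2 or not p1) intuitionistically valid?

This is the constructively invalid direction of De Morgan's law for conjunction, which is not intuitionistically valid.
A Kripke countermodel: worlds a, b, c; order generated by a <= b, a <= c; atoms true at each world — a:{}; b:{p2}; c:{p1}.
a does not force not (p2 and p1) implies (not p2 or not p1): already at a itself, a forces not (p2 and p1) but a does not force not p2 or not p1.
a does not force not p2 or not p1: neither disjunct is forced at a.
a does not force not p2 since b is accessible from a and b forces p2.
So the root a does not force the formula.

No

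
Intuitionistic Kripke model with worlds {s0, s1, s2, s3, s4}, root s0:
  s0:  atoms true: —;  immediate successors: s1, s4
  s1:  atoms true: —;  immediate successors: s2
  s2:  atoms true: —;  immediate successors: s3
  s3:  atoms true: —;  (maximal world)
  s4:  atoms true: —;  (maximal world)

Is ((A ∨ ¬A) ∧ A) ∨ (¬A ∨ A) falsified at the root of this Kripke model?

s0 ⊩ ((A ∨ ¬A) ∧ A) ∨ (¬A ∨ A) via the disjunct ¬A ∨ A.
So the root s0 forces ((A ∨ ¬A) ∧ A) ∨ (¬A ∨ A); the model is not a countermodel.

No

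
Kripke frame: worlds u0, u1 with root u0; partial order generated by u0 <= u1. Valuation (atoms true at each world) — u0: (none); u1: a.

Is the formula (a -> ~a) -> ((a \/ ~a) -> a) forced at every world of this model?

u0 ||- (a -> ~a) -> ((a \/ ~a) -> a) vacuously: no world accessible from u0 forces the antecedent a -> ~a.
Since the root u0 forces (a -> ~a) -> ((a \/ ~a) -> a) and forcing is persistent (monotone upward), every world forces it.

Yes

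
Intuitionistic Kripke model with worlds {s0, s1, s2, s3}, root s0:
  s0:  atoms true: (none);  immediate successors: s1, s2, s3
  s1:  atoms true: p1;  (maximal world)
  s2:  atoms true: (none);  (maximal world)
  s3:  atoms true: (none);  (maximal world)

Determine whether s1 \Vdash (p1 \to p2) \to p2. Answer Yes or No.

s1 \Vdash (p1 \to p2) \to p2 vacuously: no world accessible from s1 forces the antecedent p1 \to p2.

Yes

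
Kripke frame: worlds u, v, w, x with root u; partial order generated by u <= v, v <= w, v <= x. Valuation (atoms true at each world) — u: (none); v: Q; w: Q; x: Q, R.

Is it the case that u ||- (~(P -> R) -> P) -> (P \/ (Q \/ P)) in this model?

No

u ||-/- (~(P -> R) -> P) -> (P \/ (Q \/ P)): already at u itself, u ||- ~(P -> R) -> P but u ||-/- P \/ (Q \/ P).
u ||-/- P \/ (Q \/ P): neither disjunct is forced at u.
u lacks atom P, so u ||-/- P.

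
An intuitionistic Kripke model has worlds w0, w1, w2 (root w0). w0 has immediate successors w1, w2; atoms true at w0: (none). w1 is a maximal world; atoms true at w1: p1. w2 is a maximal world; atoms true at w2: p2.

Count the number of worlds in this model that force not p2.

1

w0: does not force it — w0 does not force not p2 since w2 is accessible from w0 and w2 forces p2.
w1: forces it.
w2: does not force it — w2 does not force not p2 since w2 is accessible from w2 and w2 forces p2.
Worlds forcing the formula: {w1}.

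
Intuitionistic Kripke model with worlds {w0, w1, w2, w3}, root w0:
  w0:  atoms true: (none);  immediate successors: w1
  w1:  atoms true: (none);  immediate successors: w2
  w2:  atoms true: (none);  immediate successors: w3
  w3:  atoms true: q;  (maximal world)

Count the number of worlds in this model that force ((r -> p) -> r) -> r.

4

w0: forces it.
w1: forces it.
w2: forces it.
w3: forces it.
Worlds forcing the formula: {w0, w1, w2, w3}.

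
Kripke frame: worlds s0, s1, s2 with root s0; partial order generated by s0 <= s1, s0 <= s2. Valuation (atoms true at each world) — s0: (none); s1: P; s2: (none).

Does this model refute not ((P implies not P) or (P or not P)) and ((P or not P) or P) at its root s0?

s0 does not force not ((P implies not P) or (P or not P)) and ((P or not P) or P) since s0 fails not ((P implies not P) or (P or not P)).
So the root s0 does not force not ((P implies not P) or (P or not P)) and ((P or not P) or P); the model is a countermodel.

Yes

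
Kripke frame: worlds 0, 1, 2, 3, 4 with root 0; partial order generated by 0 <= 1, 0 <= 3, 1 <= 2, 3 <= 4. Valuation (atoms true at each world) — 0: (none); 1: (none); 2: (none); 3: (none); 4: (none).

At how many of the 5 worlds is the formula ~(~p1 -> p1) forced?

5

0: forces it.
1: forces it.
2: forces it.
3: forces it.
4: forces it.
Worlds forcing the formula: {0, 1, 2, 3, 4}.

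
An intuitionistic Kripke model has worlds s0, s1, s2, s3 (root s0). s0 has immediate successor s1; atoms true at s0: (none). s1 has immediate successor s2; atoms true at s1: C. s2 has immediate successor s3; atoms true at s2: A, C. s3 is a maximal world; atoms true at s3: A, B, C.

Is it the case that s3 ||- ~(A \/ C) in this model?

s3 ||-/- ~(A \/ C) since s3 is accessible from s3 and s3 ||- A \/ C.
s3 ||- A \/ C via the disjunct A.

No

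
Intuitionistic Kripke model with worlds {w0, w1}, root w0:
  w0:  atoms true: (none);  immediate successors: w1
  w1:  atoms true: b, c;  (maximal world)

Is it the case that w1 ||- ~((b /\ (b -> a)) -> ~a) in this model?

No

w1 ||-/- ~((b /\ (b -> a)) -> ~a) since w1 is accessible from w1 and w1 ||- (b /\ (b -> a)) -> ~a.
w1 ||- (b /\ (b -> a)) -> ~a vacuously: no world accessible from w1 forces the antecedent b /\ (b -> a).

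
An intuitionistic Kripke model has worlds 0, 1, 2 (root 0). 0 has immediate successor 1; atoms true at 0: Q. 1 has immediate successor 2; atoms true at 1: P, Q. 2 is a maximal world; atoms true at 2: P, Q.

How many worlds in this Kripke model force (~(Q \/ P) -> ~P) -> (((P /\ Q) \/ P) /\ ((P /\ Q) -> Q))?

0: does not force it — 0 ||-/- (~(Q \/ P) -> ~P) -> (((P /\ Q) \/ P) /\ ((P /\ Q) -> Q)): already at 0 itself, 0 ||- ~(Q \/ P) -> ~P but 0 ||-/- ((P /\ Q) \/ P) /\ ((P /\ Q) -> Q).
1: forces it.
2: forces it.
Worlds forcing the formula: {1, 2}.

2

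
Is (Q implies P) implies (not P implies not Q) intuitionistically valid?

This is the forward direction of contraposition, which is intuitionistically derivable.
Assume Q implies P and not P. If Q held then P would follow, contradicting not P; so not Q.

Yes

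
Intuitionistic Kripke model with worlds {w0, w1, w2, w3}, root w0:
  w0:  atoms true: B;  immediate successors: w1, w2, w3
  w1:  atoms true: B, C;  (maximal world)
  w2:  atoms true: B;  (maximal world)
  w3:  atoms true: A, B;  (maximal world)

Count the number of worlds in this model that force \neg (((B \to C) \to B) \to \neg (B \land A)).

1

w0: does not force it — w0 \nVdash \neg (((B \to C) \to B) \to \neg (B \land A)) since w1 is accessible from w0 and w1 \Vdash ((B \to C) \to B) \to \neg (B \land A).
w1: does not force it — w1 \nVdash \neg (((B \to C) \to B) \to \neg (B \land A)) since w1 is accessible from w1 and w1 \Vdash ((B \to C) \to B) \to \neg (B \land A).
w2: does not force it — w2 \nVdash \neg (((B \to C) \to B) \to \neg (B \land A)) since w2 is accessible from w2 and w2 \Vdash ((B \to C) \to B) \to \neg (B \land A).
w3: forces it.
Worlds forcing the formula: {w3}.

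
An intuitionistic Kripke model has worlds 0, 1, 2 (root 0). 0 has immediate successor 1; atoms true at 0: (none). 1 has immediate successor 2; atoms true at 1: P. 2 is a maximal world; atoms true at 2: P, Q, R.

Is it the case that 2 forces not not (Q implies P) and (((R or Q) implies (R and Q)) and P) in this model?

2 forces not not (Q implies P) and (((R or Q) implies (R and Q)) and P) since 2 forces both conjuncts.

Yes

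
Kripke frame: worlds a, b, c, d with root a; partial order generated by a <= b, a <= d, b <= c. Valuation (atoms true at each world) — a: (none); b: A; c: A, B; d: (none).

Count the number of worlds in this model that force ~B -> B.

2

a: does not force it — a ||-/- ~B -> B: at the accessible world d, d ||- ~B but d ||-/- B.
b: forces it.
c: forces it.
d: does not force it — d ||-/- ~B -> B: already at d itself, d ||- ~B but d ||-/- B.
Worlds forcing the formula: {b, c}.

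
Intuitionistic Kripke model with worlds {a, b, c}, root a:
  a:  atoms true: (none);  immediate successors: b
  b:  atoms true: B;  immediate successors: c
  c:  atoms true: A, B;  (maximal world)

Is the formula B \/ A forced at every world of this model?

Not every world: a ||-/- B \/ A.
a ||-/- B \/ A: neither disjunct is forced at a.
a lacks atom B, so a ||-/- B.

No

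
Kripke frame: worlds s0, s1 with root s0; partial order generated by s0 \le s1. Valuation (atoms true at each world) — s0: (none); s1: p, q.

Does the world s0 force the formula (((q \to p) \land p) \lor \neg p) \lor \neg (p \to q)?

No

s0 \nVdash (((q \to p) \land p) \lor \neg p) \lor \neg (p \to q): neither disjunct is forced at s0.
s0 \nVdash ((q \to p) \land p) \lor \neg p: neither disjunct is forced at s0.
s0 \nVdash (q \to p) \land p since s0 fails p.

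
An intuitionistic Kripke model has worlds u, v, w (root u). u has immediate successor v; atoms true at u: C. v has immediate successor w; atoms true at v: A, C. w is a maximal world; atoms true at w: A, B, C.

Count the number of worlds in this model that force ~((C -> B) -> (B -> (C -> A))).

0

u: does not force it — u ||-/- ~((C -> B) -> (B -> (C -> A))) since u is accessible from u and u ||- (C -> B) -> (B -> (C -> A)).
v: does not force it — v ||-/- ~((C -> B) -> (B -> (C -> A))) since v is accessible from v and v ||- (C -> B) -> (B -> (C -> A)).
w: does not force it — w ||-/- ~((C -> B) -> (B -> (C -> A))) since w is accessible from w and w ||- (C -> B) -> (B -> (C -> A)).
Worlds forcing the formula: { }.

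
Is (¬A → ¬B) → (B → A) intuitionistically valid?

This is the converse of contraposition, which is not intuitionistically valid.
A Kripke countermodel: worlds s0, s1; order generated by s0 ≤ s1; atoms true at each world — s0:{B}; s1:{A,B}.
s0 ⊮ (¬A → ¬B) → (B → A): already at s0 itself, s0 ⊩ ¬A → ¬B but s0 ⊮ B → A.
s0 ⊮ B → A: already at s0 itself, s0 ⊩ B but s0 ⊮ A.
s0 lacks atom A, so s0 ⊮ A.
So the root s0 does not force the formula.

No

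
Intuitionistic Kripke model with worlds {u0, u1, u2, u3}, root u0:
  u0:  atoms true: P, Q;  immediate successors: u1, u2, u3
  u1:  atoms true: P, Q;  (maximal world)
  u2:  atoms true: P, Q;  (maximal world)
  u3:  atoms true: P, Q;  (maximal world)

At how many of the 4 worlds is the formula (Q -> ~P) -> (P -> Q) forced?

4

u0: forces it.
u1: forces it.
u2: forces it.
u3: forces it.
Worlds forcing the formula: {u0, u1, u2, u3}.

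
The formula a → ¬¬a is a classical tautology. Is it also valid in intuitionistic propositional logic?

This is double-negation introduction, which is intuitionistically derivable.
If a world forces a then every accessible world forces a (persistence), so none forces ¬a; hence ¬¬a.

Yes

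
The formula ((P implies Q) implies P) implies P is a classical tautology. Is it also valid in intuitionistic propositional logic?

No

This is Peirce's law, which is not intuitionistically valid.
A Kripke countermodel: worlds u0, u1; order generated by u0 <= u1; atoms true at each world — u0:{}; u1:{P}.
u0 does not force ((P implies Q) implies P) implies P: already at u0 itself, u0 forces (P implies Q) implies P but u0 does not force P.
u0 lacks atom P, so u0 does not force P.
So the root u0 does not force the formula.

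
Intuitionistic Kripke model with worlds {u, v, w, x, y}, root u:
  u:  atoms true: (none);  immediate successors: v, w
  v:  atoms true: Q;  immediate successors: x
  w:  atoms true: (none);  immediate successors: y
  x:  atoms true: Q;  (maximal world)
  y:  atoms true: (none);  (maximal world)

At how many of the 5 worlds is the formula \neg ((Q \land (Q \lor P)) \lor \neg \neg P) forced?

2

u: does not force it — u \nVdash \neg ((Q \land (Q \lor P)) \lor \neg \neg P) since v is accessible from u and v \Vdash (Q \land (Q \lor P)) \lor \neg \neg P.
v: does not force it — v \nVdash \neg ((Q \land (Q \lor P)) \lor \neg \neg P) since v is accessible from v and v \Vdash (Q \land (Q \lor P)) \lor \neg \neg P.
w: forces it.
x: does not force it.
y: forces it.
Worlds forcing the formula: {w, y}.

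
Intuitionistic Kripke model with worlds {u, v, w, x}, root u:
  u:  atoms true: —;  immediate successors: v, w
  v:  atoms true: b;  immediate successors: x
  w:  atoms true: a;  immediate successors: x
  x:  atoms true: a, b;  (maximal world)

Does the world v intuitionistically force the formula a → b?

Yes

v ⊩ a → b: every world accessible from v that forces a (namely x) also forces b.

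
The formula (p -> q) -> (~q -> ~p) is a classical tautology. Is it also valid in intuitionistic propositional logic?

This is the forward direction of contraposition, which is intuitionistically derivable.
Assume p -> q and ~q. If p held then q would follow, contradicting ~q; so ~p.

Yes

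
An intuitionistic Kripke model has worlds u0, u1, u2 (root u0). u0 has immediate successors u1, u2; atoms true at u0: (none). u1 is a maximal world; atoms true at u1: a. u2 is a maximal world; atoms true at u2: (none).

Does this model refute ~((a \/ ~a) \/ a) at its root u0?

Yes

u0 ||-/- ~((a \/ ~a) \/ a) since u1 is accessible from u0 and u1 ||- (a \/ ~a) \/ a.
u1 ||- (a \/ ~a) \/ a via the disjunct a \/ ~a.
So the root u0 does not force ~((a \/ ~a) \/ a); the model is a countermodel.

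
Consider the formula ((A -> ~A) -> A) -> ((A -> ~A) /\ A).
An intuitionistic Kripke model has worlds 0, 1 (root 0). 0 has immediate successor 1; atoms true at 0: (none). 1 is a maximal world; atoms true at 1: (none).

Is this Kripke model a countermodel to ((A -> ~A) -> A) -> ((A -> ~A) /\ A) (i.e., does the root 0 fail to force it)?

0 ||- ((A -> ~A) -> A) -> ((A -> ~A) /\ A) vacuously: no world accessible from 0 forces the antecedent (A -> ~A) -> A.
So the root 0 forces ((A -> ~A) -> A) -> ((A -> ~A) /\ A); the model is not a countermodel.

No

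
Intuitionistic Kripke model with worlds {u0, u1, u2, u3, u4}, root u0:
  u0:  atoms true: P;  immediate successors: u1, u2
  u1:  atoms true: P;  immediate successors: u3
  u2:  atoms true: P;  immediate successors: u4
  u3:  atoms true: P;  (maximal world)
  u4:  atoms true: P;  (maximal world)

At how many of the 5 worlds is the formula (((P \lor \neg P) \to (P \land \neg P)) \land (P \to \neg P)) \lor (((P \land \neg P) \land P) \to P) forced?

u0: forces it.
u1: forces it.
u2: forces it.
u3: forces it.
u4: forces it.
Worlds forcing the formula: {u0, u1, u2, u3, u4}.

5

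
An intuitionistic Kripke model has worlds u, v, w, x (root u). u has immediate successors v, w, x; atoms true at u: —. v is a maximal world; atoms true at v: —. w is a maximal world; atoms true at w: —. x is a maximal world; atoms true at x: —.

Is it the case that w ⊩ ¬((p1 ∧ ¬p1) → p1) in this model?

w ⊮ ¬((p1 ∧ ¬p1) → p1) since w is accessible from w and w ⊩ (p1 ∧ ¬p1) → p1.
w ⊩ (p1 ∧ ¬p1) → p1 vacuously: no world accessible from w forces the antecedent p1 ∧ ¬p1.

No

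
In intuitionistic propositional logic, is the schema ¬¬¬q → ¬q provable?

This is triple-negation reduction, which is intuitionistically derivable.
Assume ¬¬¬q and suppose q. Then ¬¬q (double-negation introduction), contradicting ¬¬¬q. So ¬q.

Yes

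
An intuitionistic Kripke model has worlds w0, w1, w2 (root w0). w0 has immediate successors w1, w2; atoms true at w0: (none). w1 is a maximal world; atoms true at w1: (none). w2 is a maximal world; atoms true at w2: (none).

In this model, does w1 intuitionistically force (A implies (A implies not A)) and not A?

w1 forces (A implies (A implies not A)) and not A since w1 forces both conjuncts.

Yes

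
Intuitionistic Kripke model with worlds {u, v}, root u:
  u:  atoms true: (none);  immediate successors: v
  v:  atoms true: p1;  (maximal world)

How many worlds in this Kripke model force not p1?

u: does not force it — u does not force not p1 since v is accessible from u and v forces p1.
v: does not force it — v does not force not p1 since v is accessible from v and v forces p1.
Worlds forcing the formula: { }.

0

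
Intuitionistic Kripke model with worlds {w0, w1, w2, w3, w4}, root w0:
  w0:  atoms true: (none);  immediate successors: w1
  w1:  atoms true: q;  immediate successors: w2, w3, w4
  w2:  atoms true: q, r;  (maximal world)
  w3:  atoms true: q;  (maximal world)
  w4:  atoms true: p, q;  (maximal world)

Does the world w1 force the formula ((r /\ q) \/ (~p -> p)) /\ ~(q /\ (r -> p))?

No

w1 ||-/- ((r /\ q) \/ (~p -> p)) /\ ~(q /\ (r -> p)) since w1 fails (r /\ q) \/ (~p -> p).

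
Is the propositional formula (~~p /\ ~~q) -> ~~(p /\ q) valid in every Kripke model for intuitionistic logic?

Yes

This is the distribution of double negation over conjunction, which is intuitionistically derivable.
Assume ~~p, ~~q, and ~(p /\ q). From p we'd get ~q (since p /\ q is refuted), contradicting ~~q; so ~p, contradicting ~~p.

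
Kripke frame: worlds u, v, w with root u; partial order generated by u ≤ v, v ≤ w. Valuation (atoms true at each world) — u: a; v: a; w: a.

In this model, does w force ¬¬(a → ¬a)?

No

w ⊮ ¬¬(a → ¬a) since w is accessible from w and w ⊩ ¬(a → ¬a).
w ⊩ ¬(a → ¬a): no world accessible from w forces a → ¬a.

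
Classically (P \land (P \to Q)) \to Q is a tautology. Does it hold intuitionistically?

This is modus ponens in implicational form, which is intuitionistically derivable.
If a world forces P and P \to Q, then applying the implication at that world (which is accessible from itself) gives Q.

Yes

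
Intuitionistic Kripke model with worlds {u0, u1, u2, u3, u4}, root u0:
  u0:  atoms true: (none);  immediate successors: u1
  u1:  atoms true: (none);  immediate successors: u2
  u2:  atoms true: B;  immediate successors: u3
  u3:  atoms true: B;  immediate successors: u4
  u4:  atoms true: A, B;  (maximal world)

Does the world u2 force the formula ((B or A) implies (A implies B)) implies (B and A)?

No

u2 does not force ((B or A) implies (A implies B)) implies (B and A): already at u2 itself, u2 forces (B or A) implies (A implies B) but u2 does not force B and A.
u2 does not force B and A since u2 fails A.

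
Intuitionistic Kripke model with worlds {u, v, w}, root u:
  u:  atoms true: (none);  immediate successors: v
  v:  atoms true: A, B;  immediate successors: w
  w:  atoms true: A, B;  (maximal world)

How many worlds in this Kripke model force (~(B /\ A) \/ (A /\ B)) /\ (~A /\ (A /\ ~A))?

0

u: does not force it — u ||-/- (~(B /\ A) \/ (A /\ B)) /\ (~A /\ (A /\ ~A)) since u fails ~(B /\ A) \/ (A /\ B).
v: does not force it — v ||-/- (~(B /\ A) \/ (A /\ B)) /\ (~A /\ (A /\ ~A)) since v fails ~A /\ (A /\ ~A).
w: does not force it.
Worlds forcing the formula: { }.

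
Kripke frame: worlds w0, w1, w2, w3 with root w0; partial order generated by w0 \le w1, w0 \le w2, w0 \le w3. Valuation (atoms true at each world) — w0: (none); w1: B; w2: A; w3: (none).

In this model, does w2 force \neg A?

No

w2 \nVdash \neg A since w2 is accessible from w2 and w2 \Vdash A.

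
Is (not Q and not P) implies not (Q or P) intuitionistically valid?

Yes

This is a constructively valid De Morgan direction (conjunction of negations to negated disjunction), which is intuitionistically derivable.
If both not Q and not P hold at a world, no accessible world forces Q or forces P, so none forces Q or P.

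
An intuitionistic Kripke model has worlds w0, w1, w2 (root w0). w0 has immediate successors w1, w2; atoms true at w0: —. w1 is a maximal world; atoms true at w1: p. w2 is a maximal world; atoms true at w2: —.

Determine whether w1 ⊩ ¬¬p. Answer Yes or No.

w1 ⊩ ¬¬p: no world accessible from w1 forces ¬p.

Yes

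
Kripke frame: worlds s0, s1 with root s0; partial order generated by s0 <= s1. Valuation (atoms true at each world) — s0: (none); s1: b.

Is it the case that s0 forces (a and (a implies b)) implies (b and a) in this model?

s0 forces (a and (a implies b)) implies (b and a) vacuously: no world accessible from s0 forces the antecedent a and (a implies b).

Yes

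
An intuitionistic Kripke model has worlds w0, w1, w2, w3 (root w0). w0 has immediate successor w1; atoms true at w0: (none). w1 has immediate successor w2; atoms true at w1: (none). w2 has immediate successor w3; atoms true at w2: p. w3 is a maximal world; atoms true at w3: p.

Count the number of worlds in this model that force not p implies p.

4

w0: forces it.
w1: forces it.
w2: forces it.
w3: forces it.
Worlds forcing the formula: {w0, w1, w2, w3}.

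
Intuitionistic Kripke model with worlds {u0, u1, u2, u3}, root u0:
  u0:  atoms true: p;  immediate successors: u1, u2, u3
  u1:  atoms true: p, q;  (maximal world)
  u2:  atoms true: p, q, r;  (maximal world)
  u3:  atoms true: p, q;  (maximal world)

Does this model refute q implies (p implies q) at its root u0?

No

u0 forces q implies (p implies q): every world accessible from u0 that forces q (namely u1, u2, u3) also forces p implies q.
So the root u0 forces q implies (p implies q); the model is not a countermodel.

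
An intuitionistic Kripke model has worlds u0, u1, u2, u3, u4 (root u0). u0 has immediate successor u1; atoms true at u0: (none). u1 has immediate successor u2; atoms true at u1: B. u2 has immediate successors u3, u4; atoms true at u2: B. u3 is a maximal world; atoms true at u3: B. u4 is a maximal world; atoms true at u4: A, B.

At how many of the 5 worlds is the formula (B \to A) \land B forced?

u0: does not force it — u0 \nVdash (B \to A) \land B since u0 fails B \to A.
u1: does not force it.
u2: does not force it.
u3: does not force it.
u4: forces it.
Worlds forcing the formula: {u4}.

1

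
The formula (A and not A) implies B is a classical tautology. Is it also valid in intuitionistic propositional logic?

This is an instance of ex falso quodlibet, which is intuitionistically derivable.
No world can force both A and not A, so the antecedent A and not A is never forced and the implication holds vacuously at every world.

Yes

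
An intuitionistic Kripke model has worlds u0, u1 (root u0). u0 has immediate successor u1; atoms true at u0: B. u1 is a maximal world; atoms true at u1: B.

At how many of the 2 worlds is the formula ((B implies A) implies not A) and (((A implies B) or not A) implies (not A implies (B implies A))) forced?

0

u0: does not force it — u0 does not force ((B implies A) implies not A) and (((A implies B) or not A) implies (not A implies (B implies A))) since u0 fails ((A implies B) or not A) implies (not A implies (B implies A)).
u1: does not force it — u1 does not force ((B implies A) implies not A) and (((A implies B) or not A) implies (not A implies (B implies A))) since u1 fails ((A implies B) or not A) implies (not A implies (B implies A)).
Worlds forcing the formula: { }.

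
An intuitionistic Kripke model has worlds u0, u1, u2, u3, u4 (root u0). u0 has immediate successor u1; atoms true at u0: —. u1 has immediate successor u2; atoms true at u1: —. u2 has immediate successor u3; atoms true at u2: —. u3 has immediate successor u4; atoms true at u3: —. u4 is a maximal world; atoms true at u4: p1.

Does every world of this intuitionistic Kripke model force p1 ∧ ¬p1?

No

Not every world: u0 ⊮ p1 ∧ ¬p1.
u0 ⊮ p1 ∧ ¬p1 since u0 fails p1.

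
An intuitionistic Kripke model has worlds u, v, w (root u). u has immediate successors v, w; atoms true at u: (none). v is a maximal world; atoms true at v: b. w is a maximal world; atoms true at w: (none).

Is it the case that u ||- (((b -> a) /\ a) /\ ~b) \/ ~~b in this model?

u ||-/- (((b -> a) /\ a) /\ ~b) \/ ~~b: neither disjunct is forced at u.
u ||-/- ((b -> a) /\ a) /\ ~b since u fails (b -> a) /\ a.

No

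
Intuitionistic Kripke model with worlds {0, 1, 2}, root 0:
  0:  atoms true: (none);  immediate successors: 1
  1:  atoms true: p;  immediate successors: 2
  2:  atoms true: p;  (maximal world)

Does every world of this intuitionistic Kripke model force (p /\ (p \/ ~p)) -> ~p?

Not every world: 0 ||-/- (p /\ (p \/ ~p)) -> ~p.
0 ||-/- (p /\ (p \/ ~p)) -> ~p: at the accessible world 1, 1 ||- p /\ (p \/ ~p) but 1 ||-/- ~p.
1 ||-/- ~p since 1 is accessible from 1 and 1 ||- p.

No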